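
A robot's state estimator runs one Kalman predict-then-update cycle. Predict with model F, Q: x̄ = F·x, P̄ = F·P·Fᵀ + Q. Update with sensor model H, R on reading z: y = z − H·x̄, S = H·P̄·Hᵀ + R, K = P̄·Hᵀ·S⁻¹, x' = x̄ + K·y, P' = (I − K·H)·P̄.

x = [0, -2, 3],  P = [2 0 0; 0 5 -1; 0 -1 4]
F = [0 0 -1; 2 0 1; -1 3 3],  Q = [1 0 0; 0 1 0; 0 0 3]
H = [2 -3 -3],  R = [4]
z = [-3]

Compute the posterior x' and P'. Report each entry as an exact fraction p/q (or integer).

x̄ = F·x = [-3, 3, 3]
P̄ = F·P·Fᵀ + Q = [5 -4 -9; -4 13 5; -9 5 68]
y = z − H·x̄ = [21]
S = H·P̄·Hᵀ + R = [999]
K = P̄·Hᵀ·S⁻¹ = [49/999; -62/999; -79/333]
x' = x̄ + K·y = [-656/333, 565/333, -220/111]
P' = (I − K·H)·P̄ = [2594/999 -958/999 874/333; -958/999 9143/999 -3233/333; 874/333 -3233/333 1307/111]

x' = [-656/333, 565/333, -220/111]
P' = [2594/999 -958/999 874/333; -958/999 9143/999 -3233/333; 874/333 -3233/333 1307/111]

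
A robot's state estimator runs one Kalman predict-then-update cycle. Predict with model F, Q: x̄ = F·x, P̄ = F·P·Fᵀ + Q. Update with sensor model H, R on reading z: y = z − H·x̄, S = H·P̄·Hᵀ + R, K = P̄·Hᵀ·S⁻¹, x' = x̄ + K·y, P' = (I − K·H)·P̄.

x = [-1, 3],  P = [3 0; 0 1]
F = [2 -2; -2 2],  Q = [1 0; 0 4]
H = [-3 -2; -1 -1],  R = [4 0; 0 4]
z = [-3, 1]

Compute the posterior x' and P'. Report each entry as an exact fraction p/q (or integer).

x̄ = F·x = [-8, 8]
P̄ = F·P·Fᵀ + Q = [17 -16; -16 20]
y = z − H·x̄ = [-11, 1]
S = H·P̄·Hᵀ + R = [45 11; 11 9]
K = P̄·Hᵀ·S⁻¹ = [-40/71 41/71; 29/71 -67/71]
x' = x̄ + K·y = [-87/71, 182/71]
P' = (I − K·H)·P̄ = [488/71 -652/71; -652/71 920/71]

x' = [-87/71, 182/71]
P' = [488/71 -652/71; -652/71 920/71]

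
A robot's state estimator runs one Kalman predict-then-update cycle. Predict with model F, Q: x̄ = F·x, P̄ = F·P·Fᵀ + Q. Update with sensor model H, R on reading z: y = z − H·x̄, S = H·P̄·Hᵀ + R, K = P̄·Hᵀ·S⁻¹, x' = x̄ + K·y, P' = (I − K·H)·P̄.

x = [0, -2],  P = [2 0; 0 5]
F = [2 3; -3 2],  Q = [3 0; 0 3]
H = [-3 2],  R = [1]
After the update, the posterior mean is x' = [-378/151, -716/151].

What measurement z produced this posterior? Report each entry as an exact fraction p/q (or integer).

x̄ = F·x = [-6, -4]
P̄ = F·P·Fᵀ + Q = [56 18; 18 41]
S = H·P̄·Hᵀ + R = [453]
K = P̄·Hᵀ·S⁻¹ = [-44/151; 28/453]
x' − x̄ = [528/151, -112/151] = K·y
y = (KᵀK)⁻¹·Kᵀ·(x' − x̄) = [-12]
z = y + H·x̄ = [-12] + [10] = [-2]

z = [-2]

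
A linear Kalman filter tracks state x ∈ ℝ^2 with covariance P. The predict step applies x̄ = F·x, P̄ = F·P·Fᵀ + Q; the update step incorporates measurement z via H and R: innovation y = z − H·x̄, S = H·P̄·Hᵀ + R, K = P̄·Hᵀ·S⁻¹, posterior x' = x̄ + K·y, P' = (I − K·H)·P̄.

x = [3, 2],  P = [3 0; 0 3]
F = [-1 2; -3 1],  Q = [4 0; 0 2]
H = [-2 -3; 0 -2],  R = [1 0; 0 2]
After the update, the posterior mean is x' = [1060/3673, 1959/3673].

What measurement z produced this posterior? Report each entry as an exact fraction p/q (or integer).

x̄ = F·x = [1, -7]
P̄ = F·P·Fᵀ + Q = [19 15; 15 32]
S = H·P̄·Hᵀ + R = [545 252; 252 130]
K = P̄·Hᵀ·S⁻¹ = [-1615/3673 2283/3673; -126/3673 -1564/3673]
x' − x̄ = [-2613/3673, 27670/3673] = K·y
y = (KᵀK)⁻¹·Kᵀ·(x' − x̄) = [-21, -16]
z = y + H·x̄ = [-21, -16] + [19, 14] = [-2, -2]

z = [-2, -2]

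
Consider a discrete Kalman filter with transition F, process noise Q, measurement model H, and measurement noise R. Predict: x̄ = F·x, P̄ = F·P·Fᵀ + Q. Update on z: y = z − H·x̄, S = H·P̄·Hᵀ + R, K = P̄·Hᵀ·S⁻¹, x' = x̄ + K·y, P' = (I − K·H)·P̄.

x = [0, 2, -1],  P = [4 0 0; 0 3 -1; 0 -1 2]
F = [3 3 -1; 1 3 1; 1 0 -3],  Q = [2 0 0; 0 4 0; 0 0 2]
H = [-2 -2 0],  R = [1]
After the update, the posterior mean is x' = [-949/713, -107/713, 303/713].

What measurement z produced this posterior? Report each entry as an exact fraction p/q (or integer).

x̄ = F·x = [7, 5, 3]
P̄ = F·P·Fᵀ + Q = [73 37 27; 37 31 7; 27 7 24]
S = H·P̄·Hᵀ + R = [713]
K = P̄·Hᵀ·S⁻¹ = [-220/713; -136/713; -68/713]
x' − x̄ = [-5940/713, -3672/713, -1836/713] = K·y
y = (KᵀK)⁻¹·Kᵀ·(x' − x̄) = [27]
z = y + H·x̄ = [27] + [-24] = [3]

z = [3]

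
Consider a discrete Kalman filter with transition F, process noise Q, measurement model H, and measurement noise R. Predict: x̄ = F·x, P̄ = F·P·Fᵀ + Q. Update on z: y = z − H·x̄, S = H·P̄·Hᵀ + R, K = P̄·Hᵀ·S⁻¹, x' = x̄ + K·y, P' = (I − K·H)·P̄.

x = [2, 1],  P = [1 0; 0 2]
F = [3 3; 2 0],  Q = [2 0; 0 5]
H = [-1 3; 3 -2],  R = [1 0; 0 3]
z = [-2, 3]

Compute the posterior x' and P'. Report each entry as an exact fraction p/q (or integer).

x' = [242/255, -24/85]
P' = [2354/3825 377/1275; 377/1275 101/425]

x̄ = F·x = [9, 4]
P̄ = F·P·Fᵀ + Q = [29 6; 6 9]
y = z − H·x̄ = [-5, -16]
S = H·P̄·Hᵀ + R = [75 -75; -75 228]
K = P̄·Hᵀ·S⁻¹ = [1039/3825 64/153; 532/1275 7/51]
x' = x̄ + K·y = [242/255, -24/85]
P' = (I − K·H)·P̄ = [2354/3825 377/1275; 377/1275 101/425]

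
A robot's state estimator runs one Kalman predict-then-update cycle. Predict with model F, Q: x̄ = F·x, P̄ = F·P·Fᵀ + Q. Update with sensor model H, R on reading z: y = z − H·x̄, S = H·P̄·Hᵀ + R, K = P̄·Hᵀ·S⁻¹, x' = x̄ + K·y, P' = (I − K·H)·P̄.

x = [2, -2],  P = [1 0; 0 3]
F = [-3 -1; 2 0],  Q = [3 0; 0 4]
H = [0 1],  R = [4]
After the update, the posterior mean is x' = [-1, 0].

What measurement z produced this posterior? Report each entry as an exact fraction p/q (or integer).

x̄ = F·x = [-4, 4]
P̄ = F·P·Fᵀ + Q = [15 -6; -6 8]
S = H·P̄·Hᵀ + R = [12]
K = P̄·Hᵀ·S⁻¹ = [-1/2; 2/3]
x' − x̄ = [3, -4] = K·y
y = (KᵀK)⁻¹·Kᵀ·(x' − x̄) = [-6]
z = y + H·x̄ = [-6] + [4] = [-2]

z = [-2]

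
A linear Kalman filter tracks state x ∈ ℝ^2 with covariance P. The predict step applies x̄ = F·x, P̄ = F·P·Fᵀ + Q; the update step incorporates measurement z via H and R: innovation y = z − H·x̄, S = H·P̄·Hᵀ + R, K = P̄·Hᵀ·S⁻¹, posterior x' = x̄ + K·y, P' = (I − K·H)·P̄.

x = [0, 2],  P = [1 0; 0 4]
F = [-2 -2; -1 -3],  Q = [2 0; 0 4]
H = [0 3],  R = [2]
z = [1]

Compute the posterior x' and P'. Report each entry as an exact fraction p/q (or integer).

x' = [-2/371, 111/371]
P' = [2078/371 52/371; 52/371 82/371]

x̄ = F·x = [-4, -6]
P̄ = F·P·Fᵀ + Q = [22 26; 26 41]
y = z − H·x̄ = [19]
S = H·P̄·Hᵀ + R = [371]
K = P̄·Hᵀ·S⁻¹ = [78/371; 123/371]
x' = x̄ + K·y = [-2/371, 111/371]
P' = (I − K·H)·P̄ = [2078/371 52/371; 52/371 82/371]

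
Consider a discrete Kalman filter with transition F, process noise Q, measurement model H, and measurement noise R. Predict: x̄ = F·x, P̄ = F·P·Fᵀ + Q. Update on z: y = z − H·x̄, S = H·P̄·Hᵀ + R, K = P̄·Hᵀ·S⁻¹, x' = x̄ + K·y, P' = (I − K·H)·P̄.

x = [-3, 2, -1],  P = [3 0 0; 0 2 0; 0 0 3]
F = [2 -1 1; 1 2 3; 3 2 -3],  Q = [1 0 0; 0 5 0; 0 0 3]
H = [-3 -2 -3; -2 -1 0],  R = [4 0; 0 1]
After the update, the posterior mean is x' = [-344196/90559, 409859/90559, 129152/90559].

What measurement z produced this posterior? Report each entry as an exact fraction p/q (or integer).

x̄ = F·x = [-9, -2, -2]
P̄ = F·P·Fᵀ + Q = [18 11 5; 11 43 -10; 5 -10 65]
S = H·P̄·Hᵀ + R = [1025 271; 271 160]
K = P̄·Hᵀ·S⁻¹ = [-1823/90559 -23514/90559; 3375/90559 -42506/90559; -30400/90559 51490/90559]
x' − x̄ = [470835/90559, 590977/90559, 310270/90559] = K·y
y = (KᵀK)⁻¹·Kᵀ·(x' − x̄) = [-39, -17]
z = y + H·x̄ = [-39, -17] + [37, 20] = [-2, 3]

z = [-2, 3]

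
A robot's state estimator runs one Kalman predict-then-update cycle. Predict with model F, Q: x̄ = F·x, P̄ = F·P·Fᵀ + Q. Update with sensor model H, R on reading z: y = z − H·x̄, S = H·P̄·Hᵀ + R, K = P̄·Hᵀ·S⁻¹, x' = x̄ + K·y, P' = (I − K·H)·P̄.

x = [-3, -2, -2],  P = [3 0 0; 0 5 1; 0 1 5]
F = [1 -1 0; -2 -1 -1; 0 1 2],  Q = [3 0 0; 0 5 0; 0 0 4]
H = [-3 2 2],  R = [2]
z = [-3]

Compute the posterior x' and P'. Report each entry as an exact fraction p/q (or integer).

x' = [369/289, 2582/289, -144/17]
P' = [970/289 1034/289 22/17; 1034/289 7897/289 -372/17; 22/17 -372/17 24]

x̄ = F·x = [-1, 10, -6]
P̄ = F·P·Fᵀ + Q = [11 0 -7; 0 29 -18; -7 -18 33]
y = z − H·x̄ = [-14]
S = H·P̄·Hᵀ + R = [289]
K = P̄·Hᵀ·S⁻¹ = [-47/289; 22/289; 3/17]
x' = x̄ + K·y = [369/289, 2582/289, -144/17]
P' = (I − K·H)·P̄ = [970/289 1034/289 22/17; 1034/289 7897/289 -372/17; 22/17 -372/17 24]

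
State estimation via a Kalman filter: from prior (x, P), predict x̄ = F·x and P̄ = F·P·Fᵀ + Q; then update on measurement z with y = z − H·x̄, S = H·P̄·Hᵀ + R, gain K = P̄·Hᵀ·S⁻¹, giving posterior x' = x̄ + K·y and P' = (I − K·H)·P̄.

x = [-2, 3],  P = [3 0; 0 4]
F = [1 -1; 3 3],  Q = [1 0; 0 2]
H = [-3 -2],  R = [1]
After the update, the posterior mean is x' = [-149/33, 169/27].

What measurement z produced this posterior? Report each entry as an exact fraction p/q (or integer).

z = [1]

x̄ = F·x = [-5, 3]
P̄ = F·P·Fᵀ + Q = [8 -3; -3 65]
S = H·P̄·Hᵀ + R = [297]
K = P̄·Hᵀ·S⁻¹ = [-2/33; -11/27]
x' − x̄ = [16/33, 88/27] = K·y
y = (KᵀK)⁻¹·Kᵀ·(x' − x̄) = [-8]
z = y + H·x̄ = [-8] + [9] = [1]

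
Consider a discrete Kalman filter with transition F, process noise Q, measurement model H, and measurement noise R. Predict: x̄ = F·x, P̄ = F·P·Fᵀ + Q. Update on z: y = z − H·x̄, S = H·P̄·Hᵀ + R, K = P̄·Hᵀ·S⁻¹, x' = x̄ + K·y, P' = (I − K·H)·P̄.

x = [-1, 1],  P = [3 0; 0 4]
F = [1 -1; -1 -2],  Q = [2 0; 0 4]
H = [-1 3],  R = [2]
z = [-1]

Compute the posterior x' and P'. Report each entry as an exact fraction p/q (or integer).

x̄ = F·x = [-2, -1]
P̄ = F·P·Fᵀ + Q = [9 5; 5 23]
y = z − H·x̄ = [0]
S = H·P̄·Hᵀ + R = [188]
K = P̄·Hᵀ·S⁻¹ = [3/94; 16/47]
x' = x̄ + K·y = [-2, -1]
P' = (I − K·H)·P̄ = [414/47 139/47; 139/47 57/47]

x' = [-2, -1]
P' = [414/47 139/47; 139/47 57/47]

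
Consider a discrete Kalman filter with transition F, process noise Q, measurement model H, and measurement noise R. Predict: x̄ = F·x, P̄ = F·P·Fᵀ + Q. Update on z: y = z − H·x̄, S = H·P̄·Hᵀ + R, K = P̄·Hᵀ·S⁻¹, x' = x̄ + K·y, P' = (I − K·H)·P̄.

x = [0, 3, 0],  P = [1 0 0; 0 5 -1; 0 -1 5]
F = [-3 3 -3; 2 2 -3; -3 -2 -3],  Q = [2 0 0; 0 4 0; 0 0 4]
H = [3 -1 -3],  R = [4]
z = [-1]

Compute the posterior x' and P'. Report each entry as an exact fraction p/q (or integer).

x̄ = F·x = [9, 6, -6]
P̄ = F·P·Fᵀ + Q = [119 84 27; 84 85 19; 27 19 66]
y = z − H·x̄ = [-40]
S = H·P̄·Hᵀ + R = [878]
K = P̄·Hᵀ·S⁻¹ = [96/439; 55/439; -68/439]
x' = x̄ + K·y = [111/439, 434/439, 86/439]
P' = (I − K·H)·P̄ = [33809/439 26316/439 24909/439; 26316/439 31265/439 15821/439; 24909/439 15821/439 19726/439]

x' = [111/439, 434/439, 86/439]
P' = [33809/439 26316/439 24909/439; 26316/439 31265/439 15821/439; 24909/439 15821/439 19726/439]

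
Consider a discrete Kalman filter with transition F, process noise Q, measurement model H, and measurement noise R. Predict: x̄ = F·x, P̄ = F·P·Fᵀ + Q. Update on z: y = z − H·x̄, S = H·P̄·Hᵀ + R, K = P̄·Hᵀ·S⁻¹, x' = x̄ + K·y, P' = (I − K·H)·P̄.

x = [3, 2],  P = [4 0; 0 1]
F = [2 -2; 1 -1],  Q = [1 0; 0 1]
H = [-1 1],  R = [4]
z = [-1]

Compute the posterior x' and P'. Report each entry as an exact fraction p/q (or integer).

x' = [2, 1]
P' = [10 6; 6 50/11]

x̄ = F·x = [2, 1]
P̄ = F·P·Fᵀ + Q = [21 10; 10 6]
y = z − H·x̄ = [0]
S = H·P̄·Hᵀ + R = [11]
K = P̄·Hᵀ·S⁻¹ = [-1; -4/11]
x' = x̄ + K·y = [2, 1]
P' = (I − K·H)·P̄ = [10 6; 6 50/11]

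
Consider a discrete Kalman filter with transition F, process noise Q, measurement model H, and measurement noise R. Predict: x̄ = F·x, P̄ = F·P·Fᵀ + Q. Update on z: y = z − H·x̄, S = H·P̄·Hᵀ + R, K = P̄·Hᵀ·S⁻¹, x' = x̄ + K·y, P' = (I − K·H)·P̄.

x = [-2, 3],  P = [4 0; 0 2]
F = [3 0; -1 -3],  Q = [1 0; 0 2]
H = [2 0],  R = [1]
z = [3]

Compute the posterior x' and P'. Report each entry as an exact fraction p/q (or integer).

x' = [216/149, -1403/149]
P' = [37/149 -12/149; -12/149 3000/149]

x̄ = F·x = [-6, -7]
P̄ = F·P·Fᵀ + Q = [37 -12; -12 24]
y = z − H·x̄ = [15]
S = H·P̄·Hᵀ + R = [149]
K = P̄·Hᵀ·S⁻¹ = [74/149; -24/149]
x' = x̄ + K·y = [216/149, -1403/149]
P' = (I − K·H)·P̄ = [37/149 -12/149; -12/149 3000/149]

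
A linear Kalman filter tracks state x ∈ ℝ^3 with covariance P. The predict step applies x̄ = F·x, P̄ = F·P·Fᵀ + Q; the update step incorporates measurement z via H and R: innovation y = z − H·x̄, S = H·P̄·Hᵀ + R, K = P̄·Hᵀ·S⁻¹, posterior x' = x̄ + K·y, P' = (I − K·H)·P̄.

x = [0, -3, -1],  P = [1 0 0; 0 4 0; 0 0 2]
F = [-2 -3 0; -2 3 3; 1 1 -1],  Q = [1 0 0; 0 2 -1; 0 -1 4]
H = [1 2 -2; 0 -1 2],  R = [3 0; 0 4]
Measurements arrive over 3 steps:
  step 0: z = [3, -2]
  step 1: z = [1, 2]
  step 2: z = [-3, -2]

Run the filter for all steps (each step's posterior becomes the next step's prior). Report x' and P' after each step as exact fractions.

step 0: x̄ = F·x = [9, -12, -2]
step 0: P̄ = F·P·Fᵀ + Q = [41 -32 -14; -32 60 3; -14 3 11]
step 0: y = z − H·x̄ = [14, -10]
step 0: S = H·P̄·Hᵀ + R = [232 -142; -142 96]
step 0: K = P̄·Hᵀ·S⁻¹ = [262/527 819/1054; 3/31 -13/31; -91/1054 37/527]
step 0: x' = x̄ + K·y = [4316/527, -200/31, -2061/527]
step 0: P' = (I − K·H)·P̄ = [18659/527 -955/31 -14597/1054; -955/31 912/31 430/31; -14597/1054 430/31 3729/527]
step 1: x̄ = F·x = [1568/527, -25015/527, 2977/527]
step 1: P̄ = F·P·Fᵀ + Q = [19879/527 -86899/527 4678/527; -86899/527 662769/527 -110495/1054; 4678/527 -110495/1054 7507/527]
step 1: y = z − H·x̄ = [54943/527, -965/17]
step 1: S = H·P̄·Hᵀ + R = [2778236/527 -51316/17; -51316/17 29545/17]
step 1: K = P̄·Hᵀ·S⁻¹ = [6791865/26452652 3644160/6613163; 5274959/13226326 -1002330/6613163; 2093367/26452652 2832597/13226326]
step 1: x' = x̄ + K·y = [-40639447/26452652, 35929661/13226326, 46093225/26452652]
step 1: P' = (I − K·H)·P̄ = [439695529/26452652 -180506687/13226326 -151353407/26452652; -180506687/13226326 94156462/6613163 45073571/6613163; -151353407/26452652 45073571/6613163 50738765/13226326]
step 2: x̄ = F·x = [-33574768/6613163, 435136535/26452652, -7436675/13226326]
step 2: P̄ = F·P·Fᵀ + Q = [210676728/6613163 -1172689315/13226326 16987153/13226326; -1172689315/13226326 7754158153/13226326 -1198179165/26452652; 16987153/13226326 -1198179165/26452652 243701013/26452652]
step 2: y = z − H·x̄ = [-422539327/13226326, 411977931/26452652]
step 2: S = H·P̄·Hᵀ + R = [15999538930/6613163 -9191796103/6613163; -9191796103/6613163 10690823813/13226326]
step 2: K = P̄·Hᵀ·S⁻¹ = [94522429861/313015207944 98933716715/156507603972; 9407161485/26084600662 -2833304731/13042300331; 9837892249/156507603972 7313723935/39126900993]
step 2: x' = x̄ + K·y = [-1527239080291/313015207944, 80600866883/52169201324, 106665018469/313015207944]
step 2: P' = (I − K·H)·P̄ = [5912864575039/313015207944 -201576147989/13042300331 -252897363626/39126900993; -201576147989/13042300331 408707342585/26084600662 386040904737/52169201324; -252897363626/39126900993 386040904737/52169201324 1275142297171/313015207944]

step 0: x' = [4316/527, -200/31, -2061/527], P' = [18659/527 -955/31 -14597/1054; -955/31 912/31 430/31; -14597/1054 430/31 3729/527]
step 1: x' = [-40639447/26452652, 35929661/13226326, 46093225/26452652], P' = [439695529/26452652 -180506687/13226326 -151353407/26452652; -180506687/13226326 94156462/6613163 45073571/6613163; -151353407/26452652 45073571/6613163 50738765/13226326]
step 2: x' = [-1527239080291/313015207944, 80600866883/52169201324, 106665018469/313015207944], P' = [5912864575039/313015207944 -201576147989/13042300331 -252897363626/39126900993; -201576147989/13042300331 408707342585/26084600662 386040904737/52169201324; -252897363626/39126900993 386040904737/52169201324 1275142297171/313015207944]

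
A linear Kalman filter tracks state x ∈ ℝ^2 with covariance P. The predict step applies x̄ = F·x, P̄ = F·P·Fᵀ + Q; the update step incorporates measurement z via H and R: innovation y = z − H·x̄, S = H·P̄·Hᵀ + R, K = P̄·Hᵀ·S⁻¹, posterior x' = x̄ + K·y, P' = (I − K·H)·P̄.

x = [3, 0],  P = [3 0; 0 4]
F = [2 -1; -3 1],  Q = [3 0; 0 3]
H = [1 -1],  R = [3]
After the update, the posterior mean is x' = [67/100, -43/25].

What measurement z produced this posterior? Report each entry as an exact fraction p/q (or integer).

x̄ = F·x = [6, -9]
P̄ = F·P·Fᵀ + Q = [19 -22; -22 34]
S = H·P̄·Hᵀ + R = [100]
K = P̄·Hᵀ·S⁻¹ = [41/100; -14/25]
x' − x̄ = [-533/100, 182/25] = K·y
y = (KᵀK)⁻¹·Kᵀ·(x' − x̄) = [-13]
z = y + H·x̄ = [-13] + [15] = [2]

z = [2]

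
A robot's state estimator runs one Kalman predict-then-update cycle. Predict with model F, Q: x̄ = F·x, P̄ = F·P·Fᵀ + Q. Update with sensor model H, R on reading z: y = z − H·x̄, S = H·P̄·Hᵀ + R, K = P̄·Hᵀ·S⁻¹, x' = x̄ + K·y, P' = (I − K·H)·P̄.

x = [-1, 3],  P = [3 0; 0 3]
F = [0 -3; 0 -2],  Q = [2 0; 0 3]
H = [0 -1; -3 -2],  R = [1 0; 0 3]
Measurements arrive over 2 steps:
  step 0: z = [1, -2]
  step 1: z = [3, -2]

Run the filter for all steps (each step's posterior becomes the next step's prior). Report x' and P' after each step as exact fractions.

step 0: x' = [115/132, -35/66], P' = [6/11 -17/44; -17/44 29/44]
step 1: x' = [2065/1163, -35009/18608], P' = [625/1163 -447/1163; -447/1163 12255/18608]

step 0: x̄ = F·x = [-9, -6]
step 0: P̄ = F·P·Fᵀ + Q = [29 18; 18 15]
step 0: y = z − H·x̄ = [-5, -41]
step 0: S = H·P̄·Hᵀ + R = [16 84; 84 540]
step 0: K = P̄·Hᵀ·S⁻¹ = [17/44 -19/66; -29/44 -7/132]
step 0: x' = x̄ + K·y = [115/132, -35/66]
step 0: P' = (I − K·H)·P̄ = [6/11 -17/44; -17/44 29/44]
step 1: x̄ = F·x = [35/22, 35/33]
step 1: P̄ = F·P·Fᵀ + Q = [349/44 87/22; 87/22 62/11]
step 1: y = z − H·x̄ = [134/33, 323/66]
step 1: S = H·P̄·Hᵀ + R = [73/11 509/22; 509/22 6353/44]
step 1: K = P̄·Hᵀ·S⁻¹ = [447/1163 -327/1163; -12255/18608 -509/9304]
step 1: x' = x̄ + K·y = [2065/1163, -35009/18608]
step 1: P' = (I − K·H)·P̄ = [625/1163 -447/1163; -447/1163 12255/18608]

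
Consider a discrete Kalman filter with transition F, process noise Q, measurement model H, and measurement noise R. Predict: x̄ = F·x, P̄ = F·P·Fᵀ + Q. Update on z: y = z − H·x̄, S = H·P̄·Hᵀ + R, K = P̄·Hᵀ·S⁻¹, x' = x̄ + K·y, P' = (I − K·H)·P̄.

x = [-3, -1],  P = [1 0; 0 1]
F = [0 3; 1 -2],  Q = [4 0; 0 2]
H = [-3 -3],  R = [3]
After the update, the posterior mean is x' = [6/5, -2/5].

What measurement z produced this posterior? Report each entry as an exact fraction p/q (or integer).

z = [-3]

x̄ = F·x = [-3, -1]
P̄ = F·P·Fᵀ + Q = [13 -6; -6 7]
S = H·P̄·Hᵀ + R = [75]
K = P̄·Hᵀ·S⁻¹ = [-7/25; -1/25]
x' − x̄ = [21/5, 3/5] = K·y
y = (KᵀK)⁻¹·Kᵀ·(x' − x̄) = [-15]
z = y + H·x̄ = [-15] + [12] = [-3]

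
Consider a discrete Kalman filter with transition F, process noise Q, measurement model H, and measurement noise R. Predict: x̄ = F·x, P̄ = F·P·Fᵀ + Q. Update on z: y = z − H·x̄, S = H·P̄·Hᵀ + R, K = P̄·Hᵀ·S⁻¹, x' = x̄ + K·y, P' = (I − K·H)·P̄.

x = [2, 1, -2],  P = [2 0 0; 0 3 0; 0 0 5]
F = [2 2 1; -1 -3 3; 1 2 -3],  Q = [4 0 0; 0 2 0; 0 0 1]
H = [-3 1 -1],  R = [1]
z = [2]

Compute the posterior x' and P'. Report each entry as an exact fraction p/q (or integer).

x' = [-1021/576, -37/32, 20/9]
P' = [7679/576 631/32 -181/9; 631/32 487/16 -29; -181/9 -29 284/9]

x̄ = F·x = [4, -11, 10]
P̄ = F·P·Fᵀ + Q = [29 -7 1; -7 76 -65; 1 -65 60]
y = z − H·x̄ = [35]
S = H·P̄·Hᵀ + R = [576]
K = P̄·Hᵀ·S⁻¹ = [-95/576; 9/32; -2/9]
x' = x̄ + K·y = [-1021/576, -37/32, 20/9]
P' = (I − K·H)·P̄ = [7679/576 631/32 -181/9; 631/32 487/16 -29; -181/9 -29 284/9]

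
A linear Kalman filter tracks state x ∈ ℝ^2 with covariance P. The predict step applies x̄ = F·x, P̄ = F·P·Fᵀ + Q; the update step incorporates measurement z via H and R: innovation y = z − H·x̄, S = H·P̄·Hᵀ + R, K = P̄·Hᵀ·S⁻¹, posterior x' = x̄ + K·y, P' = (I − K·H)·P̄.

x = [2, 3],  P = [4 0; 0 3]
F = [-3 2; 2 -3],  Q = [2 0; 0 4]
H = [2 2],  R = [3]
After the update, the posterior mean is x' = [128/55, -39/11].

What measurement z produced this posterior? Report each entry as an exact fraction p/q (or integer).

z = [-2]

x̄ = F·x = [0, -5]
P̄ = F·P·Fᵀ + Q = [50 -42; -42 47]
S = H·P̄·Hᵀ + R = [55]
K = P̄·Hᵀ·S⁻¹ = [16/55; 2/11]
x' − x̄ = [128/55, 16/11] = K·y
y = (KᵀK)⁻¹·Kᵀ·(x' − x̄) = [8]
z = y + H·x̄ = [8] + [-10] = [-2]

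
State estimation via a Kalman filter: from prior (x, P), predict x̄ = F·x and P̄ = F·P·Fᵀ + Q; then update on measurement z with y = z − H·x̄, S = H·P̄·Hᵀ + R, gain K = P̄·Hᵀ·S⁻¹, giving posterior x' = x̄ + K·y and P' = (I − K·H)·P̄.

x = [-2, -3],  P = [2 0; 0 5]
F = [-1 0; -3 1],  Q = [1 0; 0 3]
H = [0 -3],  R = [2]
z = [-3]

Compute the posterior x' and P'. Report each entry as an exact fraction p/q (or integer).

x̄ = F·x = [2, 3]
P̄ = F·P·Fᵀ + Q = [3 6; 6 26]
y = z − H·x̄ = [6]
S = H·P̄·Hᵀ + R = [236]
K = P̄·Hᵀ·S⁻¹ = [-9/118; -39/118]
x' = x̄ + K·y = [91/59, 60/59]
P' = (I − K·H)·P̄ = [96/59 3/59; 3/59 13/59]

x' = [91/59, 60/59]
P' = [96/59 3/59; 3/59 13/59]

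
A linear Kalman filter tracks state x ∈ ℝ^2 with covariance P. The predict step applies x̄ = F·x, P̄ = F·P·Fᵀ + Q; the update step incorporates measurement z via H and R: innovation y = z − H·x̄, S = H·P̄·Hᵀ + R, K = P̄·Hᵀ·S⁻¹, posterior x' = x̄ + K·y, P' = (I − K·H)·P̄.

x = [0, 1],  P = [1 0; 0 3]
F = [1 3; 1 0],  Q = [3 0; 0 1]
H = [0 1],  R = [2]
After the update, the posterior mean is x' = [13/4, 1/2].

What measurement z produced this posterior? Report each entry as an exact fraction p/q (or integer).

z = [1]

x̄ = F·x = [3, 0]
P̄ = F·P·Fᵀ + Q = [31 1; 1 2]
S = H·P̄·Hᵀ + R = [4]
K = P̄·Hᵀ·S⁻¹ = [1/4; 1/2]
x' − x̄ = [1/4, 1/2] = K·y
y = (KᵀK)⁻¹·Kᵀ·(x' − x̄) = [1]
z = y + H·x̄ = [1] + [0] = [1]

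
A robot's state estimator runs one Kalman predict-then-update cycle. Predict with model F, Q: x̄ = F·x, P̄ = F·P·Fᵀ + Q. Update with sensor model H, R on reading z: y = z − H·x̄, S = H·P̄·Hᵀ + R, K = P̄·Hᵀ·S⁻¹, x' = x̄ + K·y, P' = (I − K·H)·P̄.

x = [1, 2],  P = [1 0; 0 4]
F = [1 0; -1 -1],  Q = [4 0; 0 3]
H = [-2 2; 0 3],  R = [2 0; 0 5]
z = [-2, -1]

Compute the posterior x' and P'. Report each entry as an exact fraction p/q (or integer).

x̄ = F·x = [1, -3]
P̄ = F·P·Fᵀ + Q = [5 -1; -1 8]
y = z − H·x̄ = [6, 8]
S = H·P̄·Hᵀ + R = [62 54; 54 77]
K = P̄·Hᵀ·S⁻¹ = [-381/929 231/929; 45/929 258/929]
x' = x̄ + K·y = [491/929, -453/929]
P' = (I − K·H)·P̄ = [766/929 385/929; 385/929 430/929]

x' = [491/929, -453/929]
P' = [766/929 385/929; 385/929 430/929]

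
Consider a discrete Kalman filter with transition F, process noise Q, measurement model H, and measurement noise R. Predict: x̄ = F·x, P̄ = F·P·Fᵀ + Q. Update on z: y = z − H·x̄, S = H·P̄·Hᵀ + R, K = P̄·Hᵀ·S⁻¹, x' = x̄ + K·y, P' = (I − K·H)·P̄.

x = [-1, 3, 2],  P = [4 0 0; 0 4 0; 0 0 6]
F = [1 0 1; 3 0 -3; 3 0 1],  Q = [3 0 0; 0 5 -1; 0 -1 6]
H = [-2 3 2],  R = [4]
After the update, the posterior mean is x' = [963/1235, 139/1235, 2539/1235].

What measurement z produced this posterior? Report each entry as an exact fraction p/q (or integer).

z = [3]

x̄ = F·x = [1, -9, -1]
P̄ = F·P·Fᵀ + Q = [13 -6 18; -6 95 17; 18 17 48]
S = H·P̄·Hᵀ + R = [1235]
K = P̄·Hᵀ·S⁻¹ = [-8/1235; 331/1235; 111/1235]
x' − x̄ = [-272/1235, 11254/1235, 3774/1235] = K·y
y = (KᵀK)⁻¹·Kᵀ·(x' − x̄) = [34]
z = y + H·x̄ = [34] + [-31] = [3]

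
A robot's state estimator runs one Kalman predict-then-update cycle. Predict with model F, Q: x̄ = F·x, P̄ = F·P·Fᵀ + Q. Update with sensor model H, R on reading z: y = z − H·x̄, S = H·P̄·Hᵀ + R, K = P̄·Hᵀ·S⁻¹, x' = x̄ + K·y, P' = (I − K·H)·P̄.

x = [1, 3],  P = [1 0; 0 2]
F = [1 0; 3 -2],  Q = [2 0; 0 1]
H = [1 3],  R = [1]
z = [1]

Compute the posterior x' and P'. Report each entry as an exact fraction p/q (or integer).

x' = [73/46, -39/184]
P' = [51/23 -33/46; -33/46 63/184]

x̄ = F·x = [1, -3]
P̄ = F·P·Fᵀ + Q = [3 3; 3 18]
y = z − H·x̄ = [9]
S = H·P̄·Hᵀ + R = [184]
K = P̄·Hᵀ·S⁻¹ = [3/46; 57/184]
x' = x̄ + K·y = [73/46, -39/184]
P' = (I − K·H)·P̄ = [51/23 -33/46; -33/46 63/184]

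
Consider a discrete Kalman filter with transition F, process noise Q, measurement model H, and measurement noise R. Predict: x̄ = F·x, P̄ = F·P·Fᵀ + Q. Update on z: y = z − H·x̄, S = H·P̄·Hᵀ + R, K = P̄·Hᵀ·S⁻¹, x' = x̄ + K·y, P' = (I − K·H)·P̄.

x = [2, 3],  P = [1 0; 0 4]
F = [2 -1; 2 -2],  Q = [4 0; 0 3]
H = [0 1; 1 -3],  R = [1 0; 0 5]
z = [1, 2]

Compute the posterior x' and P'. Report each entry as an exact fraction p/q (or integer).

x' = [409/133, 4/7]
P' = [636/133 8/7; 8/7 13/21]

x̄ = F·x = [1, -2]
P̄ = F·P·Fᵀ + Q = [12 12; 12 23]
y = z − H·x̄ = [3, -5]
S = H·P̄·Hᵀ + R = [24 -57; -57 152]
K = P̄·Hᵀ·S⁻¹ = [8/7 36/133; 13/21 -1/7]
x' = x̄ + K·y = [409/133, 4/7]
P' = (I − K·H)·P̄ = [636/133 8/7; 8/7 13/21]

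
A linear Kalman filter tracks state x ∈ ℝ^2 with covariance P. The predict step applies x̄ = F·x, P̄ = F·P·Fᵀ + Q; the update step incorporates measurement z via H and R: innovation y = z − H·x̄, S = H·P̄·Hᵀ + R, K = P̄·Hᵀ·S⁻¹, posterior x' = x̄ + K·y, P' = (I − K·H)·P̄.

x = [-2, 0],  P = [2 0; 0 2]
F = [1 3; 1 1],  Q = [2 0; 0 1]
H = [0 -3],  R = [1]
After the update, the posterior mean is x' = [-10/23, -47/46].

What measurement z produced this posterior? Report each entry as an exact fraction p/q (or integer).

x̄ = F·x = [-2, -2]
P̄ = F·P·Fᵀ + Q = [22 8; 8 5]
S = H·P̄·Hᵀ + R = [46]
K = P̄·Hᵀ·S⁻¹ = [-12/23; -15/46]
x' − x̄ = [36/23, 45/46] = K·y
y = (KᵀK)⁻¹·Kᵀ·(x' − x̄) = [-3]
z = y + H·x̄ = [-3] + [6] = [3]

z = [3]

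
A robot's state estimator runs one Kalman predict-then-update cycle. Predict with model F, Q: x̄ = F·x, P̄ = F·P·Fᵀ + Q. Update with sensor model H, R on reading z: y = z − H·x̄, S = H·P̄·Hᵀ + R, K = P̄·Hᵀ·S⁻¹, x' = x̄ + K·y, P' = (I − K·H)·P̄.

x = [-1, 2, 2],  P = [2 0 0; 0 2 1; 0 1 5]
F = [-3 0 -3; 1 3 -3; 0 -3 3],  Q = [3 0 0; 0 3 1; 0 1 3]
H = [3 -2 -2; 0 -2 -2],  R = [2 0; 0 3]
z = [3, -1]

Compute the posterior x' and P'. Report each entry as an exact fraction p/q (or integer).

x' = [1056/881, 2188/881, -1902/881]
P' = [3219/6167 4317/6167 -1518/6167; 4317/6167 181891/6167 -176482/6167; -1518/6167 -176482/6167 175300/6167]

x̄ = F·x = [-3, -1, 0]
P̄ = F·P·Fᵀ + Q = [66 30 -36; 30 50 -44; -36 -44 48]
y = z − H·x̄ = [10, -3]
S = H·P̄·Hᵀ + R = [708 76; 76 43]
K = P̄·Hᵀ·S⁻¹ = [4059/12334 -1866/6167; 2133/12334 -3606/6167; -1095/6167 788/6167]
x' = x̄ + K·y = [1056/881, 2188/881, -1902/881]
P' = (I − K·H)·P̄ = [3219/6167 4317/6167 -1518/6167; 4317/6167 181891/6167 -176482/6167; -1518/6167 -176482/6167 175300/6167]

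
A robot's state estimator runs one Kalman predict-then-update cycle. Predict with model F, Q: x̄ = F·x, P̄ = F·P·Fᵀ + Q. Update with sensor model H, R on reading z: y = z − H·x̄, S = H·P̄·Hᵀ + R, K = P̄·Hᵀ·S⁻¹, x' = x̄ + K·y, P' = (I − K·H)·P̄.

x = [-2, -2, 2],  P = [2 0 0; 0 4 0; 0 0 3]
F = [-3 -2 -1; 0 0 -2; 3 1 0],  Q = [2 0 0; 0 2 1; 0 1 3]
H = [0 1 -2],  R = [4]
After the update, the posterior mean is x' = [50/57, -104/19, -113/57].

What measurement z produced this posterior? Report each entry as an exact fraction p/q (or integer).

z = [-2]

x̄ = F·x = [8, -4, -8]
P̄ = F·P·Fᵀ + Q = [39 6 -26; 6 14 1; -26 1 25]
S = H·P̄·Hᵀ + R = [114]
K = P̄·Hᵀ·S⁻¹ = [29/57; 2/19; -49/114]
x' − x̄ = [-406/57, -28/19, 343/57] = K·y
y = (KᵀK)⁻¹·Kᵀ·(x' − x̄) = [-14]
z = y + H·x̄ = [-14] + [12] = [-2]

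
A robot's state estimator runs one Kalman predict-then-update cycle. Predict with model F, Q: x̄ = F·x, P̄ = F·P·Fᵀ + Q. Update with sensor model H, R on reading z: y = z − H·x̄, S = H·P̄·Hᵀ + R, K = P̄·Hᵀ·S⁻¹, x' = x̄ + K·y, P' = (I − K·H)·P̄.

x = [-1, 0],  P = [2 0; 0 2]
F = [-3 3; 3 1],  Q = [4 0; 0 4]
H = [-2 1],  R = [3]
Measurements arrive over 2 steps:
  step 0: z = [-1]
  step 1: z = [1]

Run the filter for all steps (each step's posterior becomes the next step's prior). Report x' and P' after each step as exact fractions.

step 0: x̄ = F·x = [3, -3]
step 0: P̄ = F·P·Fᵀ + Q = [40 -12; -12 24]
step 0: y = z − H·x̄ = [8]
step 0: S = H·P̄·Hᵀ + R = [235]
step 0: K = P̄·Hᵀ·S⁻¹ = [-92/235; 48/235]
step 0: x' = x̄ + K·y = [-31/235, -321/235]
step 0: P' = (I − K·H)·P̄ = [936/235 1596/235; 1596/235 3336/235]
step 1: x̄ = F·x = [-174/47, -414/235]
step 1: P̄ = F·P·Fᵀ + Q = [2132/47 2232/47; 2232/47 22276/235]
step 1: y = z − H·x̄ = [-1091/235]
step 1: S = H·P̄·Hᵀ + R = [20981/235]
step 1: K = P̄·Hᵀ·S⁻¹ = [-10160/20981; -44/20981]
step 1: x' = x̄ + K·y = [-30506/20981, -36758/20981]
step 1: P' = (I − K·H)·P̄ = [512476/20981 994472/20981; 994472/20981 1988812/20981]

step 0: x' = [-31/235, -321/235], P' = [936/235 1596/235; 1596/235 3336/235]
step 1: x' = [-30506/20981, -36758/20981], P' = [512476/20981 994472/20981; 994472/20981 1988812/20981]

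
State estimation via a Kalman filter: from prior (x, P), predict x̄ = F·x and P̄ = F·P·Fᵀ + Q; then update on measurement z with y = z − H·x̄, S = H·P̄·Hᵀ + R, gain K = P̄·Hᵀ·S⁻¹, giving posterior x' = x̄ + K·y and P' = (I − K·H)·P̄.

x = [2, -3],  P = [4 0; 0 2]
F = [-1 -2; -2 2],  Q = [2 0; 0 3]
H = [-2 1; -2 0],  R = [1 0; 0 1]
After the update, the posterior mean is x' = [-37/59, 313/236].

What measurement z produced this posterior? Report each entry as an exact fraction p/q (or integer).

z = [3, 1]

x̄ = F·x = [4, -10]
P̄ = F·P·Fᵀ + Q = [14 0; 0 27]
S = H·P̄·Hᵀ + R = [84 56; 56 57]
K = P̄·Hᵀ·S⁻¹ = [-1/59 -28/59; 1539/1652 -54/59]
x' − x̄ = [-273/59, 2673/236] = K·y
y = (KᵀK)⁻¹·Kᵀ·(x' − x̄) = [21, 9]
z = y + H·x̄ = [21, 9] + [-18, -8] = [3, 1]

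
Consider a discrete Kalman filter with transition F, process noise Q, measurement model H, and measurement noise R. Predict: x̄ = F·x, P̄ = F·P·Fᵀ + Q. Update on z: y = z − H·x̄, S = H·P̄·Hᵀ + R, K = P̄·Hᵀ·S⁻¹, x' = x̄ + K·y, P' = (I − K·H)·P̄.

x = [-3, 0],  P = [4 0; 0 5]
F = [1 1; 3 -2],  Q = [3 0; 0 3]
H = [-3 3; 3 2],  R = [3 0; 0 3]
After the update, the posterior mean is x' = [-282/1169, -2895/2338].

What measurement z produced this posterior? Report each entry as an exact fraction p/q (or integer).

x̄ = F·x = [-3, -9]
P̄ = F·P·Fᵀ + Q = [12 2; 2 59]
S = H·P̄·Hᵀ + R = [606 252; 252 371]
K = P̄·Hᵀ·S⁻¹ = [-505/3841 5300/26887; 1533/7682 5342/26887]
x' − x̄ = [3225/1169, 18147/2338] = K·y
y = (KᵀK)⁻¹·Kᵀ·(x' − x̄) = [15, 24]
z = y + H·x̄ = [15, 24] + [-18, -27] = [-3, -3]

z = [-3, -3]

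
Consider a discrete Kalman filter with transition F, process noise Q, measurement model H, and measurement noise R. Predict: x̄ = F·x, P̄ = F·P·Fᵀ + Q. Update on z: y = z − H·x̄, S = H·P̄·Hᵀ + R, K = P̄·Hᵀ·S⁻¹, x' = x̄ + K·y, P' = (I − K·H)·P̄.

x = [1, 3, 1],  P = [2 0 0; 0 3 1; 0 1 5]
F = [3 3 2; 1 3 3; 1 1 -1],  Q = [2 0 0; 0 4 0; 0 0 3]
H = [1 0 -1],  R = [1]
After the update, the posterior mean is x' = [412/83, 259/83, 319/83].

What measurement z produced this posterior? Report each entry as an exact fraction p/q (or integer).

x̄ = F·x = [14, 13, 3]
P̄ = F·P·Fᵀ + Q = [79 78 4; 78 96 -4; 4 -4 11]
S = H·P̄·Hᵀ + R = [83]
K = P̄·Hᵀ·S⁻¹ = [75/83; 82/83; -7/83]
x' − x̄ = [-750/83, -820/83, 70/83] = K·y
y = (KᵀK)⁻¹·Kᵀ·(x' − x̄) = [-10]
z = y + H·x̄ = [-10] + [11] = [1]

z = [1]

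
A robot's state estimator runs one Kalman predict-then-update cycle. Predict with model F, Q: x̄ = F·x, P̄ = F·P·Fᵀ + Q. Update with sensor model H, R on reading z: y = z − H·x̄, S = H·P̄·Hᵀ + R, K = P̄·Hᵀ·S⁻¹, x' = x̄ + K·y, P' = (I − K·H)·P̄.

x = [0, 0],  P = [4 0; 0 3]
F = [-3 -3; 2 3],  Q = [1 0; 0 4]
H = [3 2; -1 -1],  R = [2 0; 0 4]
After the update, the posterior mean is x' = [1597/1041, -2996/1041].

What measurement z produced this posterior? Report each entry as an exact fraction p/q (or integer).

z = [-1, 3]

x̄ = F·x = [0, 0]
P̄ = F·P·Fᵀ + Q = [64 -51; -51 47]
S = H·P̄·Hᵀ + R = [154 -31; -31 13]
K = P̄·Hᵀ·S⁻¹ = [767/1041 788/1041; -643/1041 -1213/1041]
x' − x̄ = [1597/1041, -2996/1041] = K·y
y = (KᵀK)⁻¹·Kᵀ·(x' − x̄) = [-1, 3]
z = y + H·x̄ = [-1, 3] + [0, 0] = [-1, 3]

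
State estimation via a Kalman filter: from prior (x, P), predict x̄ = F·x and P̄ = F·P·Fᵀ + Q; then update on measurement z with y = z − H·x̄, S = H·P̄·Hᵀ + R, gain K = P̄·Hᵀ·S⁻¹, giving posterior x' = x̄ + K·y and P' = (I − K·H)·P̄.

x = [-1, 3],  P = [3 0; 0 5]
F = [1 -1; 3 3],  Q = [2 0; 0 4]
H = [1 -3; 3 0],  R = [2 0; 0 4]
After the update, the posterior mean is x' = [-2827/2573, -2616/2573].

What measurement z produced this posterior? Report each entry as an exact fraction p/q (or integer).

z = [2, -3]

x̄ = F·x = [-4, 6]
P̄ = F·P·Fᵀ + Q = [10 -6; -6 76]
S = H·P̄·Hᵀ + R = [732 84; 84 94]
K = P̄·Hᵀ·S⁻¹ = [14/7719 817/2573; -1707/5146 270/2573]
x' − x̄ = [7465/2573, -18054/2573] = K·y
y = (KᵀK)⁻¹·Kᵀ·(x' − x̄) = [24, 9]
z = y + H·x̄ = [24, 9] + [-22, -12] = [2, -3]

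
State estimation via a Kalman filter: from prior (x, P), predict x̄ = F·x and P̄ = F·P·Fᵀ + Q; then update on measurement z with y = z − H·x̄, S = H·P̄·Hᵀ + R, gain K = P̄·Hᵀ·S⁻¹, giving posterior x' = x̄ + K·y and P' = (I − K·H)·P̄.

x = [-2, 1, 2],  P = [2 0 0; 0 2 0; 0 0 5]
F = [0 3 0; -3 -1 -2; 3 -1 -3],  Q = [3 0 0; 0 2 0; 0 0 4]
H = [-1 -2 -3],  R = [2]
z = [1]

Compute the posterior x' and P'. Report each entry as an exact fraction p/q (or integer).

x' = [2463/920, 122/23, -4403/920]
P' = [19239/920 -111/23 -3459/920; -111/23 606/23 -365/23; -3459/920 -365/23 11039/920]

x̄ = F·x = [3, 1, -13]
P̄ = F·P·Fᵀ + Q = [21 -6 -6; -6 42 14; -6 14 69]
y = z − H·x̄ = [-33]
S = H·P̄·Hᵀ + R = [920]
K = P̄·Hᵀ·S⁻¹ = [9/920; -3/23; -229/920]
x' = x̄ + K·y = [2463/920, 122/23, -4403/920]
P' = (I − K·H)·P̄ = [19239/920 -111/23 -3459/920; -111/23 606/23 -365/23; -3459/920 -365/23 11039/920]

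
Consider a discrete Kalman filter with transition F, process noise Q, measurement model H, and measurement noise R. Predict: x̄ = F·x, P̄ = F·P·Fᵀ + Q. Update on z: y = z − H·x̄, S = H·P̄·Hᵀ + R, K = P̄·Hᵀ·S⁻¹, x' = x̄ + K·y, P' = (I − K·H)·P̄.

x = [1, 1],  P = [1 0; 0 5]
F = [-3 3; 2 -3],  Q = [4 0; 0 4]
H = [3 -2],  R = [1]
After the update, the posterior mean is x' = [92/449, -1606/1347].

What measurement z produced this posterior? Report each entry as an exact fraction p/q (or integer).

x̄ = F·x = [0, -1]
P̄ = F·P·Fᵀ + Q = [58 -51; -51 53]
S = H·P̄·Hᵀ + R = [1347]
K = P̄·Hᵀ·S⁻¹ = [92/449; -259/1347]
x' − x̄ = [92/449, -259/1347] = K·y
y = (KᵀK)⁻¹·Kᵀ·(x' − x̄) = [1]
z = y + H·x̄ = [1] + [2] = [3]

z = [3]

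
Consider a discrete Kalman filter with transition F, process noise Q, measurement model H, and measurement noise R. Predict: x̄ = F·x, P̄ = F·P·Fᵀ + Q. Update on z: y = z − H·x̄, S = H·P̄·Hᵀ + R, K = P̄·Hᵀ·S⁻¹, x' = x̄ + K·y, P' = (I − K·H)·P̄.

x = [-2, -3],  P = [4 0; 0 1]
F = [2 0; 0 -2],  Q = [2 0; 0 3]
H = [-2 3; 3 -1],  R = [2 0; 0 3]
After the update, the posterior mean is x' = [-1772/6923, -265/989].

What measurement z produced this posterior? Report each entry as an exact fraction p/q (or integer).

x̄ = F·x = [-4, 6]
P̄ = F·P·Fᵀ + Q = [18 0; 0 7]
S = H·P̄·Hᵀ + R = [137 -129; -129 172]
K = P̄·Hᵀ·S⁻¹ = [18/161 2754/6923; 9/23 250/989]
x' − x̄ = [25920/6923, -6199/989] = K·y
y = (KᵀK)⁻¹·Kᵀ·(x' − x̄) = [-27, 17]
z = y + H·x̄ = [-27, 17] + [26, -18] = [-1, -1]

z = [-1, -1]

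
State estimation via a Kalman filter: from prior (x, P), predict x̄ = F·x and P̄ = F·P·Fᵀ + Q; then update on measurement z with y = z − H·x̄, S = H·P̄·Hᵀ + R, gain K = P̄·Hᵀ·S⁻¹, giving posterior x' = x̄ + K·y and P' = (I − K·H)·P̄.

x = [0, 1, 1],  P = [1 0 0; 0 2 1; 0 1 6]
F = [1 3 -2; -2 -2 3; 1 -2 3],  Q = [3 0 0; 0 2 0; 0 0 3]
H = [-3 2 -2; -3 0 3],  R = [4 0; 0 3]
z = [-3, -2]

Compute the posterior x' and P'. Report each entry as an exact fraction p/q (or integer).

x̄ = F·x = [1, 1, 1]
P̄ = F·P·Fᵀ + Q = [34 -37 -34; -37 56 48; -34 48 54]
y = z − H·x̄ = [0, -2]
S = H·P̄·Hᵀ + R = [402 594; 594 1407]
K = P̄·Hᵀ·S⁻¹ = [-1710/11821 -992/11821; 9073/70926 1504/11821; -1677/11821 2926/11821]
x' = x̄ + K·y = [13805/11821, 8813/11821, 5969/11821]
P' = (I − K·H)·P̄ = [14866/11821 32753/11821 13874/11821; 32753/11821 518465/70926 34257/11821; 13874/11821 34257/11821 16800/11821]

x' = [13805/11821, 8813/11821, 5969/11821]
P' = [14866/11821 32753/11821 13874/11821; 32753/11821 518465/70926 34257/11821; 13874/11821 34257/11821 16800/11821]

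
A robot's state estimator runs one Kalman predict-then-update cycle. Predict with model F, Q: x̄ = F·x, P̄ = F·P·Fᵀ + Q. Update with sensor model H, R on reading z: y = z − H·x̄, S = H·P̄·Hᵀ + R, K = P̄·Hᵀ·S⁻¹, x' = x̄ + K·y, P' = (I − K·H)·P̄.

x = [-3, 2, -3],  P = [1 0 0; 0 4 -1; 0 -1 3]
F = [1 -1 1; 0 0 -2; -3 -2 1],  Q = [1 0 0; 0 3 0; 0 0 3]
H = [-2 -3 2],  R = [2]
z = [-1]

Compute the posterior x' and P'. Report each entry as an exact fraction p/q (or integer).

x̄ = F·x = [-8, 6, 2]
P̄ = F·P·Fᵀ + Q = [11 -8 11; -8 15 -10; 11 -10 35]
y = z − H·x̄ = [-3]
S = H·P̄·Hᵀ + R = [257]
K = P̄·Hᵀ·S⁻¹ = [24/257; -49/257; 78/257]
x' = x̄ + K·y = [-2128/257, 1689/257, 280/257]
P' = (I − K·H)·P̄ = [2251/257 -880/257 955/257; -880/257 1454/257 1252/257; 955/257 1252/257 2911/257]

x' = [-2128/257, 1689/257, 280/257]
P' = [2251/257 -880/257 955/257; -880/257 1454/257 1252/257; 955/257 1252/257 2911/257]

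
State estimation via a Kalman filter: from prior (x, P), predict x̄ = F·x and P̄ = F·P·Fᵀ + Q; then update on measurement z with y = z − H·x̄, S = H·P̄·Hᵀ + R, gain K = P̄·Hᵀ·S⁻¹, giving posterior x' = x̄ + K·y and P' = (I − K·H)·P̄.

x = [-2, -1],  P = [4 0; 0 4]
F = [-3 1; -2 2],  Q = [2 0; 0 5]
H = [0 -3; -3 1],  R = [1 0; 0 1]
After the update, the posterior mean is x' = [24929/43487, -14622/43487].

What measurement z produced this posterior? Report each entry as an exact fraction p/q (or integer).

z = [1, -2]

x̄ = F·x = [5, 2]
P̄ = F·P·Fᵀ + Q = [42 32; 32 37]
S = H·P̄·Hᵀ + R = [334 177; 177 224]
K = P̄·Hᵀ·S⁻¹ = [-4866/43487 -14404/43487; -14421/43487 -59/43487]
x' − x̄ = [-192506/43487, -101596/43487] = K·y
y = (KᵀK)⁻¹·Kᵀ·(x' − x̄) = [7, 11]
z = y + H·x̄ = [7, 11] + [-6, -13] = [1, -2]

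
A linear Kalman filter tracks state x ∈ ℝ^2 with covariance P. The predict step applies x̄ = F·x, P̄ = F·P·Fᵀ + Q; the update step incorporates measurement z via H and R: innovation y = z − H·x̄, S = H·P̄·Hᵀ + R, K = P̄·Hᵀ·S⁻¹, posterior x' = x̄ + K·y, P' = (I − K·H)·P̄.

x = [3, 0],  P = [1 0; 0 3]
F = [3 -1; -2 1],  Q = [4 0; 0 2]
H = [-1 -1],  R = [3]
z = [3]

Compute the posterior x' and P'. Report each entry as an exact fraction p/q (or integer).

x' = [24/5, -6]
P' = [111/10 -9; -9 9]

x̄ = F·x = [9, -6]
P̄ = F·P·Fᵀ + Q = [16 -9; -9 9]
y = z − H·x̄ = [6]
S = H·P̄·Hᵀ + R = [10]
K = P̄·Hᵀ·S⁻¹ = [-7/10; 0]
x' = x̄ + K·y = [24/5, -6]
P' = (I − K·H)·P̄ = [111/10 -9; -9 9]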